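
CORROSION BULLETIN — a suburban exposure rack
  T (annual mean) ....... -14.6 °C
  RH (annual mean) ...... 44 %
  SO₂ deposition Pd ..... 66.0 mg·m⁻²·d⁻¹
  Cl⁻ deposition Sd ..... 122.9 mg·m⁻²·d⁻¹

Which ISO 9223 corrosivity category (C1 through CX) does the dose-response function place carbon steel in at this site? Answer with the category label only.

carbon steel: f(T) = +0.150·(T−10) [T≤10 °C] = -3.6900
  Pd branch = 1.77·Pd^0.52·e^(0.02·RH+f) = 0.9414 μm/a
  Sd branch = 0.102·Sd^0.62·e^(0.033·RH+0.04·T) = 4.798 μm/a
  sum: 0.9414 + 4.798 → r_corr = 5.74 μm/a
ISO 9223 Table 2 (carbon steel): 1.3 < 5.74 ≤ 25 μm/a ⇒ C2

C2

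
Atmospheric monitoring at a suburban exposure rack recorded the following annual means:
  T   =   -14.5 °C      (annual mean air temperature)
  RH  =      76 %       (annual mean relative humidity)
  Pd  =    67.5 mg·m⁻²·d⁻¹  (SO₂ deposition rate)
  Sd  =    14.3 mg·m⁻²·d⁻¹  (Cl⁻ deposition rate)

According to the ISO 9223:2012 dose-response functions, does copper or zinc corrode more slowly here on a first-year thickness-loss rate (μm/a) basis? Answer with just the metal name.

copper

copper: T≤10 °C ⇒ hinge +0.126·(-14.5−10) = -3.0870
  SO₂ term: 0.0053·67.5^0.26·exp(0.059·76-3.0870) = 0.06406
  Sd branch = 0.01025·Sd^0.27·e^(0.036·RH+0.049·T) = 0.1593 μm/a
  r_corr = 0.06406 + 0.1593 = 0.2234 μm/a
zinc: temperature factor f = +0.038·(-24.5) = -0.9310
  SO₂ term: 0.0129·67.5^0.44·exp(0.046·76-0.9310) = 1.07
  Cl⁻ term: 0.0175·14.3^0.57·exp(0.008·76+0.085·-14.5) = 0.04269
  r_corr = 1.07 + 0.04269 = 1.113 μm/a
Ordering by μm/a: zinc (1.11) > copper (0.223)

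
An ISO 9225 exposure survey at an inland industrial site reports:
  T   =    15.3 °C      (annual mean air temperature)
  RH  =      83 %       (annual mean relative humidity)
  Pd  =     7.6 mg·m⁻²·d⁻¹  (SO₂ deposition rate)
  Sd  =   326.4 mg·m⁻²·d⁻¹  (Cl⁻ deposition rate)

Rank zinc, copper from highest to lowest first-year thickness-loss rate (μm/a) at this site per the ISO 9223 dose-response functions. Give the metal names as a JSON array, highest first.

zinc: T>10 °C ⇒ hinge -0.071·(15.3−10) = -0.3763
  Pd branch = 0.0129·Pd^0.44·e^(0.046·RH+f) = 0.9837 μm/a
  Sd branch = 0.0175·Sd^0.57·e^(0.008·RH+0.085·T) = 3.381 μm/a
  r_corr = 0.9837 + 3.381 = 4.365 μm/a
copper: temperature factor f = -0.080·(5.3) = -0.4240
  SO₂ term: 0.0053·7.6^0.26·exp(0.059·83-0.4240) = 0.7868
  Sd branch = 0.01025·Sd^0.27·e^(0.036·RH+0.049·T) = 2.054 μm/a
  sum: 0.7868 + 2.054 → r_corr = 2.841 μm/a
Ordering by μm/a: zinc (4.36) > copper (2.84)

["zinc", "copper"]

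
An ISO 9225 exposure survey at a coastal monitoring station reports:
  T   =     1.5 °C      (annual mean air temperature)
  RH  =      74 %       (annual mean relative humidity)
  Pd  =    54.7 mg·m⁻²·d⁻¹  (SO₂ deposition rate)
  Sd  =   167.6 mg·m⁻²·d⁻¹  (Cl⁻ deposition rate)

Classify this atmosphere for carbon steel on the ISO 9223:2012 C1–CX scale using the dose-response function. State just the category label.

C3

carbon steel: f(T) = +0.150·(T−10) [T≤10 °C] = -1.2750
  sulphur-dioxide contribution → 17.41 μm/a
  chloride contribution → 29.8 μm/a
  ⇒ r_corr(carbon steel) = 47.21 μm/a
47.2 μm/a falls in (25, 50] for carbon steel → category C3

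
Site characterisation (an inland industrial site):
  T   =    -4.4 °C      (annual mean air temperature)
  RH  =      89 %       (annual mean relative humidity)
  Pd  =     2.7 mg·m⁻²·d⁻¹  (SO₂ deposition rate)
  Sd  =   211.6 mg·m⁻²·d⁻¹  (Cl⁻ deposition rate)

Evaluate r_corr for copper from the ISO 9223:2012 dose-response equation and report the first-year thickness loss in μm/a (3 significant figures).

copper: temperature factor f = +0.126·(-14.4) = -1.8144
  SO₂ term: 0.0053·2.7^0.26·exp(0.059·89-1.8144) = 0.2133
  Sd branch = 0.01025·Sd^0.27·e^(0.036·RH+0.049·T) = 0.8639 μm/a
  sum: 0.2133 + 0.8639 → r_corr = 1.077 μm/a

r_corr = 1.08 μm/a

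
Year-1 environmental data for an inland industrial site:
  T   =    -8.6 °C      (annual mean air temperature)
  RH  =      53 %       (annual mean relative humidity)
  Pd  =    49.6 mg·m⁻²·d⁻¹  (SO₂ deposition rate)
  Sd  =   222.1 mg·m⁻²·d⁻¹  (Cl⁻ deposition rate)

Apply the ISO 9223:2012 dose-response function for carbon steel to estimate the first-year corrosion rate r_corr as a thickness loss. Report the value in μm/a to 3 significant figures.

carbon steel: temperature factor f = +0.150·(-18.6) = -2.7900
  Pd branch = 1.77·Pd^0.52·e^(0.02·RH+f) = 2.389 μm/a
  Sd branch = 0.102·Sd^0.62·e^(0.033·RH+0.04·T) = 11.85 μm/a
  r_corr = 2.389 + 11.85 = 14.24 μm/a

r_corr = 14.2 μm/a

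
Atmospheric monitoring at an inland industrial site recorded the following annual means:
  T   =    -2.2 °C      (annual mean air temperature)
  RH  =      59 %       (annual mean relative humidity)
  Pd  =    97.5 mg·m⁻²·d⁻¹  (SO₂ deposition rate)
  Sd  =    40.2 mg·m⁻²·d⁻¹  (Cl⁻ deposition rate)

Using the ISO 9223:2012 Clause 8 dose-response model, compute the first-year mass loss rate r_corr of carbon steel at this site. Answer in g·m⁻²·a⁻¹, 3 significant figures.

carbon steel: temperature factor f = +0.150·(-12.2) = -1.8300
  sulphur-dioxide contribution → 9.999 μm/a
  chloride contribution → 6.465 μm/a
  total first-year rate 16.46 μm/a
Convert to mass loss: 16.46 μm/a × 7.85 g/cm³ = 129.2 g·m⁻²·a⁻¹

r_corr = 129 g·m⁻²·a⁻¹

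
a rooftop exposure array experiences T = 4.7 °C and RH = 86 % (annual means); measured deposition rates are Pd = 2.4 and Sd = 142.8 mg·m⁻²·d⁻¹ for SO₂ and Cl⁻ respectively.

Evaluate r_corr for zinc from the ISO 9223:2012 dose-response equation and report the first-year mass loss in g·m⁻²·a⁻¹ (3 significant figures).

r_corr = 12.1 g·m⁻²·a⁻¹

zinc: temperature factor f = +0.038·(-5.3) = -0.2014
  Pd branch = 0.0129·Pd^0.44·e^(0.046·RH+f) = 0.81 μm/a
  Cl⁻ term: 0.0175·142.8^0.57·exp(0.008·86+0.085·4.7) = 0.8781
  r_corr = 0.81 + 0.8781 = 1.688 μm/a
Convert to mass loss: 1.688 μm/a × 7.14 g/cm³ = 12.05 g·m⁻²·a⁻¹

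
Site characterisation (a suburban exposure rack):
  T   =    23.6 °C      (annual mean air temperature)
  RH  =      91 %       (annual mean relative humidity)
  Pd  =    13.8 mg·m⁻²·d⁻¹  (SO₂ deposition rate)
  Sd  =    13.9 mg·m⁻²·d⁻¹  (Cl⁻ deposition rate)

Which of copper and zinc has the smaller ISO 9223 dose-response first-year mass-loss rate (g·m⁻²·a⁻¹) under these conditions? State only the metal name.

zinc

copper: T>10 °C ⇒ hinge -0.080·(23.6−10) = -1.0880
  Pd branch = 0.0053·Pd^0.26·e^(0.059·RH+f) = 0.7583 μm/a
  Cl⁻ term: 0.01025·13.9^0.27·exp(0.036·91+0.049·23.6) = 1.755
  sum: 0.7583 + 1.755 → r_corr = 2.513 μm/a
  mass loss = 2.513 μm/a × 8.96 g/cm³ = 22.52 g·m⁻²·a⁻¹
zinc: temperature factor f = -0.071·(13.6) = -0.9656
  SO₂ term: 0.0129·13.8^0.44·exp(0.046·91-0.9656) = 1.025
  Sd branch = 0.0175·Sd^0.57·e^(0.008·RH+0.085·T) = 1.208 μm/a
  sum: 1.025 + 1.208 → r_corr = 2.233 μm/a
  mass loss = 2.233 μm/a × 7.14 g/cm³ = 15.94 g·m⁻²·a⁻¹
Ordering by g·m⁻²·a⁻¹: copper (22.5) > zinc (15.9)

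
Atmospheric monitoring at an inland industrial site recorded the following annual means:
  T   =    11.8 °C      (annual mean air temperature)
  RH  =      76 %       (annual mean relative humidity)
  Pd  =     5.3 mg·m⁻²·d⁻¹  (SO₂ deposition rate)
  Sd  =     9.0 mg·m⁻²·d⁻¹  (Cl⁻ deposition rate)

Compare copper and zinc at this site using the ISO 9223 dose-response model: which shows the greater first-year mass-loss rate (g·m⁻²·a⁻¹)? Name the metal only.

copper

copper: f(T) = -0.080·(T−10) [T>10 °C] = -0.1440
  SO₂ term: 0.0053·5.3^0.26·exp(0.059·76-0.1440) = 0.6272
  Sd branch = 0.01025·Sd^0.27·e^(0.036·RH+0.049·T) = 0.5102 μm/a
  r_corr = 0.6272 + 0.5102 = 1.137 μm/a
  mass loss = 1.137 μm/a × 8.96 g/cm³ = 10.19 g·m⁻²·a⁻¹
zinc: temperature factor f = -0.071·(1.8) = -0.1278
  SO₂ term: 0.0129·5.3^0.44·exp(0.046·76-0.1278) = 0.7799
  Sd branch = 0.0175·Sd^0.57·e^(0.008·RH+0.085·T) = 0.3066 μm/a
  r_corr = 0.7799 + 0.3066 = 1.087 μm/a
  mass loss = 1.087 μm/a × 7.14 g/cm³ = 7.758 g·m⁻²·a⁻¹
Ordering by g·m⁻²·a⁻¹: copper (10.2) > zinc (7.76)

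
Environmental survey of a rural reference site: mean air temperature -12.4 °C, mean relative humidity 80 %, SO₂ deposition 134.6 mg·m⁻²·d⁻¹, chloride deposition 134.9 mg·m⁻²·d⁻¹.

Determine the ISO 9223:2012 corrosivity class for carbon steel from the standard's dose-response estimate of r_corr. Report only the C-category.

C2

carbon steel: T≤10 °C ⇒ hinge +0.150·(-12.4−10) = -3.3600
  sulphur-dioxide contribution → 3.897 μm/a
  chloride contribution → 18.21 μm/a
  ⇒ r_corr(carbon steel) = 22.11 μm/a
22.1 μm/a falls in (1.3, 25] for carbon steel → category C2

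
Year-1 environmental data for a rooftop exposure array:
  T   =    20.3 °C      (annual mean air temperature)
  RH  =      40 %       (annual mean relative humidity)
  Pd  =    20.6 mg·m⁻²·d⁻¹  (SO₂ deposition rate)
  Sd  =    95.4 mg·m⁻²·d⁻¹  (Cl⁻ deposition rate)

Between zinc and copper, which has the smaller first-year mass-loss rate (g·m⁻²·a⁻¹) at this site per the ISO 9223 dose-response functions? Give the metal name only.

copper

zinc: T>10 °C ⇒ hinge -0.071·(20.3−10) = -0.7313
  Pd branch = 0.0129·Pd^0.44·e^(0.046·RH+f) = 0.148 μm/a
  Sd branch = 0.0175·Sd^0.57·e^(0.008·RH+0.085·T) = 1.819 μm/a
  r_corr = 0.148 + 1.819 = 1.967 μm/a
  mass loss = 1.967 μm/a × 7.14 g/cm³ = 14.04 g·m⁻²·a⁻¹
copper: temperature factor f = -0.080·(10.3) = -0.8240
  Pd branch = 0.0053·Pd^0.26·e^(0.059·RH+f) = 0.05407 μm/a
  Cl⁻ term: 0.01025·95.4^0.27·exp(0.036·40+0.049·20.3) = 0.4005
  sum: 0.05407 + 0.4005 → r_corr = 0.4545 μm/a
  mass loss = 0.4545 μm/a × 8.96 g/cm³ = 4.073 g·m⁻²·a⁻¹
Ordering by g·m⁻²·a⁻¹: zinc (14) > copper (4.07)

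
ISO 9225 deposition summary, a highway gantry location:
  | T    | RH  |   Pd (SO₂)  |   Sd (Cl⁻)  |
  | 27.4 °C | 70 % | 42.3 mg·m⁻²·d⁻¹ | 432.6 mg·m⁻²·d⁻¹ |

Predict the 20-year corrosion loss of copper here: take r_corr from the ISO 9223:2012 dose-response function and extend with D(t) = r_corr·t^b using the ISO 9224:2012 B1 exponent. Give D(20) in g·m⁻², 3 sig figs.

D(20) = 180 g·m⁻²

copper: temperature factor f = -0.080·(17.4) = -1.3920
  SO₂ term: 0.0053·42.3^0.26·exp(0.059·70-1.3920) = 0.2169
  Cl⁻ term: 0.01025·432.6^0.27·exp(0.036·70+0.049·27.4) = 2.512
  r_corr = 0.2169 + 2.512 = 2.729 μm/a
Power-law: D(20) = r_corr · 20^0.667
  D(20) = 2.729 × 20^0.667 = 2.729 × 7.375 = 20.12 μm
  Mass loss = 20.12 μm × 8.96 g/cm³ = 180.3 g·m⁻²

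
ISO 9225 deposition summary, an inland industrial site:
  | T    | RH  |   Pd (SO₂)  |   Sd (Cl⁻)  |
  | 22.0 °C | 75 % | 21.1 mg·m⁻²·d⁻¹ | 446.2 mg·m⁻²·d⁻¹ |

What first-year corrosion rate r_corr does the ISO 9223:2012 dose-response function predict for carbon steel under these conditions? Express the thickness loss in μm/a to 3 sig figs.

carbon steel: temperature factor f = -0.054·(12.0) = -0.6480
  SO₂ term: 1.77·21.1^0.52·exp(0.02·75-0.6480) = 20.26
  Sd branch = 0.102·Sd^0.62·e^(0.033·RH+0.04·T) = 128.3 μm/a
  sum: 20.26 + 128.3 → r_corr = 148.6 μm/a

r_corr = 149 μm/a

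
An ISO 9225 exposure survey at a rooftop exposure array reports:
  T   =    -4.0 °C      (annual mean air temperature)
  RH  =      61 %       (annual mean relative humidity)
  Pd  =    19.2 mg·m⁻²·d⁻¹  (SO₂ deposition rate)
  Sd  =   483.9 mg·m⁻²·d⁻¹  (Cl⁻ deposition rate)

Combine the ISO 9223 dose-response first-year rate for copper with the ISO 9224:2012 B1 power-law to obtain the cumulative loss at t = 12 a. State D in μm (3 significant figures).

D(12) = 2.48 μm

copper: f(T) = +0.126·(T−10) [T≤10 °C] = -1.7640
  Pd branch = 0.0053·Pd^0.26·e^(0.059·RH+f) = 0.07159 μm/a
  Sd branch = 0.01025·Sd^0.27·e^(0.036·RH+0.049·T) = 0.402 μm/a
  r_corr = 0.07159 + 0.402 = 0.4736 μm/a
ISO 9224: D(t) = r_corr · t^b with b = 0.667 (copper, B1)
  D(12) = 0.4736 × 12^0.667 = 0.4736 × 5.246 = 2.484 μm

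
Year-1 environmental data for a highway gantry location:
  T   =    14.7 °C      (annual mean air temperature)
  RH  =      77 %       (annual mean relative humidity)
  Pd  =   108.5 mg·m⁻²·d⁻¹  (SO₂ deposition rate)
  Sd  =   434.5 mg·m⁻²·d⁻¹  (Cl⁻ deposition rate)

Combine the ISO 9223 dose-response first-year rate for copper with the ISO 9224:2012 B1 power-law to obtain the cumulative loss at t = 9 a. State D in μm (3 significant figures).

D(9) = 12.5 μm

copper: temperature factor f = -0.080·(4.7) = -0.3760
  Pd branch = 0.0053·Pd^0.26·e^(0.059·RH+f) = 1.157 μm/a
  Sd branch = 0.01025·Sd^0.27·e^(0.036·RH+0.049·T) = 1.736 μm/a
  r_corr = 1.157 + 1.736 = 2.893 μm/a
ISO 9224: D(t) = r_corr · t^b with b = 0.667 (copper, B1)
  D(9) = 2.893 × 9^0.667 = 2.893 × 4.33 = 12.53 μm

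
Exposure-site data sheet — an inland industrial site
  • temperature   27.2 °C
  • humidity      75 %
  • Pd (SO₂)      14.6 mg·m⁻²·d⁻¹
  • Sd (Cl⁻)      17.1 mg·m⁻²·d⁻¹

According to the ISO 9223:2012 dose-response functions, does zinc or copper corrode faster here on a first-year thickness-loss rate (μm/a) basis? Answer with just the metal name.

zinc

zinc: T>10 °C ⇒ hinge -0.071·(27.2−10) = -1.2212
  Pd branch = 0.0129·Pd^0.44·e^(0.046·RH+f) = 0.3898 μm/a
  Sd branch = 0.0175·Sd^0.57·e^(0.008·RH+0.085·T) = 1.624 μm/a
  sum: 0.3898 + 1.624 → r_corr = 2.014 μm/a
copper: T>10 °C ⇒ hinge -0.080·(27.2−10) = -1.3760
  SO₂ term: 0.0053·14.6^0.26·exp(0.059·75-1.3760) = 0.2245
  Cl⁻ term: 0.01025·17.1^0.27·exp(0.036·75+0.049·27.2) = 1.245
  r_corr = 0.2245 + 1.245 = 1.469 μm/a
Ordering by μm/a: zinc (2.01) > copper (1.47)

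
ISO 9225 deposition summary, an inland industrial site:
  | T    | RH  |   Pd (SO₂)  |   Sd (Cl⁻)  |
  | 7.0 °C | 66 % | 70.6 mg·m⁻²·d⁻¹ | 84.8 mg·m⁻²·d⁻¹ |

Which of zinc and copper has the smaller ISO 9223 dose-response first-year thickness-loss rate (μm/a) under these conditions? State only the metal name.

zinc: temperature factor f = +0.038·(-3.0) = -0.1140
  SO₂ term: 0.0129·70.6^0.44·exp(0.046·66-0.1140) = 1.56
  Sd branch = 0.0175·Sd^0.57·e^(0.008·RH+0.085·T) = 0.676 μm/a
  r_corr = 1.56 + 0.676 = 2.236 μm/a
copper: T≤10 °C ⇒ hinge +0.126·(7.0−10) = -0.3780
  Pd branch = 0.0053·Pd^0.26·e^(0.059·RH+f) = 0.5394 μm/a
  Cl⁻ term: 0.01025·84.8^0.27·exp(0.036·66+0.049·7.0) = 0.5155
  r_corr = 0.5394 + 0.5155 = 1.055 μm/a
Ordering by μm/a: zinc (2.24) > copper (1.05)

copper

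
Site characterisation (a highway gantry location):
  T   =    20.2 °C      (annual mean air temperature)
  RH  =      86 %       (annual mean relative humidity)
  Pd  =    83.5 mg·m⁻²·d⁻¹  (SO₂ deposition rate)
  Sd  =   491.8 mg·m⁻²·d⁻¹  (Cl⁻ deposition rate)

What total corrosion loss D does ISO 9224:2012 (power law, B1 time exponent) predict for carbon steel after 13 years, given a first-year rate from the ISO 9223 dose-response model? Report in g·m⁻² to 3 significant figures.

D(13) = 7.18e+03 g·m⁻²

carbon steel: temperature factor f = -0.054·(10.2) = -0.5508
  SO₂ term: 1.77·83.5^0.52·exp(0.02·86-0.5508) = 56.89
  Sd branch = 0.102·Sd^0.62·e^(0.033·RH+0.04·T) = 182.4 μm/a
  r_corr = 56.89 + 182.4 = 239.3 μm/a
Long-term exponent b (ISO 9224 Table 2, B1) = 0.523
  D(13) = 239.3 × 13^0.523 = 239.3 × 3.825 = 915.1 μm
  Mass loss = 915.1 μm × 7.85 g/cm³ = 7183 g·m⁻²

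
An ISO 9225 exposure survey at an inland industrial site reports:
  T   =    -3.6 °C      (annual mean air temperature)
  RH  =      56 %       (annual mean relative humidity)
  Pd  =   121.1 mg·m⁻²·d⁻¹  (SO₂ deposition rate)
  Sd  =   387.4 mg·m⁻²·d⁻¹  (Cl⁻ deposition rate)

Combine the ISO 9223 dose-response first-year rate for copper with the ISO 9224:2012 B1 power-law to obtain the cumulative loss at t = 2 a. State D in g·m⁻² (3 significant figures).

copper: temperature factor f = +0.126·(-13.6) = -1.7136
  SO₂ term: 0.0053·121.1^0.26·exp(0.059·56-1.7136) = 0.09049
  Cl⁻ term: 0.01025·387.4^0.27·exp(0.036·56+0.049·-3.6) = 0.3224
  sum: 0.09049 + 0.3224 → r_corr = 0.4129 μm/a
Power-law: D(2) = r_corr · 2^0.667
  D(2) = 0.4129 × 2^0.667 = 0.4129 × 1.588 = 0.6556 μm
  Mass loss = 0.6556 μm × 8.96 g/cm³ = 5.875 g·m⁻²

D(2) = 5.87 g·m⁻²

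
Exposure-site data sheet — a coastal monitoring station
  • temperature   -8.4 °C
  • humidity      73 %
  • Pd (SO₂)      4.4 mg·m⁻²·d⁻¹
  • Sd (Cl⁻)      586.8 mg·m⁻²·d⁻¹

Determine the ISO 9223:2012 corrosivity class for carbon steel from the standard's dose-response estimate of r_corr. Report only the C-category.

C3

carbon steel: T≤10 °C ⇒ hinge +0.150·(-8.4−10) = -2.7600
  Pd branch = 1.77·Pd^0.52·e^(0.02·RH+f) = 1.042 μm/a
  Cl⁻ term: 0.102·586.8^0.62·exp(0.033·73+0.04·-8.4) = 42.2
  r_corr = 1.042 + 42.2 = 43.25 μm/a
Category bounds: 25…50 μm/a bracket r_corr ⇒ C3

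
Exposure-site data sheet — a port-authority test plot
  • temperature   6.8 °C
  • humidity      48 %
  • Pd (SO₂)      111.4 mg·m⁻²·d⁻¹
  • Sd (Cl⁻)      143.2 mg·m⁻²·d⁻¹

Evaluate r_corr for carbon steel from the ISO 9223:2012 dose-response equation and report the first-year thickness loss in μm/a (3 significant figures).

r_corr = 47.3 μm/a

carbon steel: f(T) = +0.150·(T−10) [T≤10 °C] = -0.4800
  sulphur-dioxide contribution → 33.18 μm/a
  chloride contribution → 14.17 μm/a
  total first-year rate 47.34 μm/a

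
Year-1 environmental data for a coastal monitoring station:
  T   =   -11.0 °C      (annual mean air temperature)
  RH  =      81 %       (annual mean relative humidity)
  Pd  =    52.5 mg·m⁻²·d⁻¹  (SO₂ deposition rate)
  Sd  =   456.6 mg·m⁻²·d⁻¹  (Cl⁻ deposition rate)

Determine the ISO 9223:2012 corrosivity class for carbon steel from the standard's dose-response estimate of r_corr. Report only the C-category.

C3

carbon steel: temperature factor f = +0.150·(-21.0) = -3.1500
  SO₂ term: 1.77·52.5^0.52·exp(0.02·81-3.1500) = 3.006
  Cl⁻ term: 0.102·456.6^0.62·exp(0.033·81+0.04·-11.0) = 42.39
  sum: 3.006 + 42.39 → r_corr = 45.4 μm/a
Category bounds: 25…50 μm/a bracket r_corr ⇒ C3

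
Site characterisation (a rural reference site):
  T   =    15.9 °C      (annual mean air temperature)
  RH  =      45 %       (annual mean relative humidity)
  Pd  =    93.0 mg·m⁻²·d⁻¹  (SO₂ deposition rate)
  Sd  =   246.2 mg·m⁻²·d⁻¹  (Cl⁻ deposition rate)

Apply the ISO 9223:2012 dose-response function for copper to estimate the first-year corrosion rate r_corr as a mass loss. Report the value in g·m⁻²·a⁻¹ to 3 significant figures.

r_corr = 5.84 g·m⁻²·a⁻¹

copper: temperature factor f = -0.080·(5.9) = -0.4720
  sulphur-dioxide contribution → 0.1528 μm/a
  chloride contribution → 0.4992 μm/a
  ⇒ r_corr(copper) = 0.652 μm/a
Convert to mass loss: 0.652 μm/a × 8.96 g/cm³ = 5.842 g·m⁻²·a⁻¹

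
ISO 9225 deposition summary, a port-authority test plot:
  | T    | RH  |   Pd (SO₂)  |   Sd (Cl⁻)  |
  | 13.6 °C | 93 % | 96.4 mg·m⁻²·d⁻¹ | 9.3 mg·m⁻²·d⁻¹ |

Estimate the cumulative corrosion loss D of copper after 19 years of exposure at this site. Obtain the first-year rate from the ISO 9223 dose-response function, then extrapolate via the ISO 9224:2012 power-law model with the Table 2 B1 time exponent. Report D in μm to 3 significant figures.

D(19) = 29.8 μm

copper: T>10 °C ⇒ hinge -0.080·(13.6−10) = -0.2880
  SO₂ term: 0.0053·96.4^0.26·exp(0.059·93-0.2880) = 3.148
  Cl⁻ term: 0.01025·9.3^0.27·exp(0.036·93+0.049·13.6) = 1.037
  r_corr = 3.148 + 1.037 = 4.185 μm/a
Power-law: D(19) = r_corr · 19^0.667
  D(19) = 4.185 × 19^0.667 = 4.185 × 7.127 = 29.83 μm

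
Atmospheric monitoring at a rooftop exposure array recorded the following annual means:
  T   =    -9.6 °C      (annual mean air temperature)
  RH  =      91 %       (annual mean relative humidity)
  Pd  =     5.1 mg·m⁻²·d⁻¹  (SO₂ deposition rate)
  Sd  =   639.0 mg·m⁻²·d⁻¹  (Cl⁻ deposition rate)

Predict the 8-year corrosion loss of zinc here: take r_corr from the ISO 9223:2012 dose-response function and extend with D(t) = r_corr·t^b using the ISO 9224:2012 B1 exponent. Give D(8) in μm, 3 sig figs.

D(8) = 7.93 μm

zinc: temperature factor f = +0.038·(-19.6) = -0.7448
  SO₂ term: 0.0129·5.1^0.44·exp(0.046·91-0.7448) = 0.8249
  Sd branch = 0.0175·Sd^0.57·e^(0.008·RH+0.085·T) = 0.6367 μm/a
  r_corr = 0.8249 + 0.6367 = 1.462 μm/a
Long-term exponent b (ISO 9224 Table 2, B1) = 0.813
  D(8) = 1.462 × 8^0.813 = 1.462 × 5.423 = 7.926 μm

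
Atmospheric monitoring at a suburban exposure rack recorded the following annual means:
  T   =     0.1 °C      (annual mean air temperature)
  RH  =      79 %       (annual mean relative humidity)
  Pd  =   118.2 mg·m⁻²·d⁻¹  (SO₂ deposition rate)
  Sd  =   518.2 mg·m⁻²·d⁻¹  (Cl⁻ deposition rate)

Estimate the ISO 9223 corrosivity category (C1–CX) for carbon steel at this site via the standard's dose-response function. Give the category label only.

C5

carbon steel: T≤10 °C ⇒ hinge +0.150·(0.1−10) = -1.4850
  Pd branch = 1.77·Pd^0.52·e^(0.02·RH+f) = 23.28 μm/a
  Cl⁻ term: 0.102·518.2^0.62·exp(0.033·79+0.04·0.1) = 66.92
  sum: 23.28 + 66.92 → r_corr = 90.2 μm/a
ISO 9223 Table 2 (carbon steel): 80 < 90.2 ≤ 200 μm/a ⇒ C5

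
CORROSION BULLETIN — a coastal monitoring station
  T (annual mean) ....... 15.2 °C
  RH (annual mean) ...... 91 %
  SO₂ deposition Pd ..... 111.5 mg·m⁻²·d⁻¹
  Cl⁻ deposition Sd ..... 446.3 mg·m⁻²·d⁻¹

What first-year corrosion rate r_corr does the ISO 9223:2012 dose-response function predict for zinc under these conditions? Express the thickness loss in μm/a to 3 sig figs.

r_corr = 8.94 μm/a

zinc: T>10 °C ⇒ hinge -0.071·(15.2−10) = -0.3692
  sulphur-dioxide contribution → 4.667 μm/a
  chloride contribution → 4.272 μm/a
  total first-year rate 8.938 μm/a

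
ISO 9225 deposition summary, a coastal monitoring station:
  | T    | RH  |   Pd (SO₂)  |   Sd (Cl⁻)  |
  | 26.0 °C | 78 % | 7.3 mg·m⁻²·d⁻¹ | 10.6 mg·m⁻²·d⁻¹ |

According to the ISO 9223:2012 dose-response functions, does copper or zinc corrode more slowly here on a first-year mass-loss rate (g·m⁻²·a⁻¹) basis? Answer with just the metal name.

copper: T>10 °C ⇒ hinge -0.080·(26.0−10) = -1.2800
  sulphur-dioxide contribution → 0.2463 μm/a
  chloride contribution → 1.149 μm/a
  total first-year rate 1.395 μm/a
  mass loss = 1.395 μm/a × 8.96 g/cm³ = 12.5 g·m⁻²·a⁻¹
zinc: f(T) = -0.071·(T−10) [T>10 °C] = -1.1360
  sulphur-dioxide contribution → 0.3592 μm/a
  chloride contribution → 1.144 μm/a
  ⇒ r_corr(zinc) = 1.503 μm/a
  mass loss = 1.503 μm/a × 7.14 g/cm³ = 10.73 g·m⁻²·a⁻¹
Ordering by g·m⁻²·a⁻¹: copper (12.5) > zinc (10.7)

zinc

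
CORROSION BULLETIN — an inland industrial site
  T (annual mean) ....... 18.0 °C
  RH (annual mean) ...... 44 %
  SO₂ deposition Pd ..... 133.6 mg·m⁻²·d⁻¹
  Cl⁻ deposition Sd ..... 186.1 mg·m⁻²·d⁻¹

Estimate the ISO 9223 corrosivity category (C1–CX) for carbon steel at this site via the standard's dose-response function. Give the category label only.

C4

carbon steel: T>10 °C ⇒ hinge -0.054·(18.0−10) = -0.4320
  Pd branch = 1.77·Pd^0.52·e^(0.02·RH+f) = 35.31 μm/a
  Cl⁻ term: 0.102·186.1^0.62·exp(0.033·44+0.04·18.0) = 22.86
  sum: 35.31 + 22.86 → r_corr = 58.18 μm/a
58.2 μm/a falls in (50, 80] for carbon steel → category C4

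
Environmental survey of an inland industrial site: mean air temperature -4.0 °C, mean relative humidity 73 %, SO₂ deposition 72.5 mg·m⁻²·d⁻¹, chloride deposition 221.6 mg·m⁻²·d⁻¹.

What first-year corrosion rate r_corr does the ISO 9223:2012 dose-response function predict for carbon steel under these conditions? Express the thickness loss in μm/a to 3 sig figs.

r_corr = 36.2 μm/a

carbon steel: f(T) = +0.150·(T−10) [T≤10 °C] = -2.1000
  sulphur-dioxide contribution → 8.658 μm/a
  chloride contribution → 27.52 μm/a
  ⇒ r_corr(carbon steel) = 36.17 μm/a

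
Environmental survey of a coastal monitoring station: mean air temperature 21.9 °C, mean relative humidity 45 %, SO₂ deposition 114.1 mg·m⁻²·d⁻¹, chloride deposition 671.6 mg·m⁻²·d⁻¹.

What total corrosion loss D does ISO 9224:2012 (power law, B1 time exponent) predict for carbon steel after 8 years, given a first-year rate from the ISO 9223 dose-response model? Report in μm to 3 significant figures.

carbon steel: f(T) = -0.054·(T−10) [T>10 °C] = -0.6426
  Pd branch = 1.77·Pd^0.52·e^(0.02·RH+f) = 26.89 μm/a
  Sd branch = 0.102·Sd^0.62·e^(0.033·RH+0.04·T) = 61.2 μm/a
  sum: 26.89 + 61.2 → r_corr = 88.09 μm/a
ISO 9224: D(t) = r_corr · t^b with b = 0.523 (carbon steel, B1)
  D(8) = 88.09 × 8^0.523 = 88.09 × 2.967 = 261.4 μm

D(8) = 261 μm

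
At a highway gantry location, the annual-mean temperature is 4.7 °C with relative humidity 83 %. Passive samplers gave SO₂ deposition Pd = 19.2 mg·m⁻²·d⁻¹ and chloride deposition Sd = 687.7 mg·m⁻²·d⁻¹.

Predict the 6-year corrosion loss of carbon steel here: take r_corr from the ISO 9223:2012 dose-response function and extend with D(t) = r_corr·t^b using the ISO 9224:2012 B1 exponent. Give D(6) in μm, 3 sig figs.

D(6) = 329 μm

carbon steel: T≤10 °C ⇒ hinge +0.150·(4.7−10) = -0.7950
  sulphur-dioxide contribution → 19.54 μm/a
  chloride contribution → 109.4 μm/a
  total first-year rate 128.9 μm/a
ISO 9224: D(t) = r_corr · t^b with b = 0.523 (carbon steel, B1)
  D(6) = 128.9 × 6^0.523 = 128.9 × 2.553 = 329.1 μm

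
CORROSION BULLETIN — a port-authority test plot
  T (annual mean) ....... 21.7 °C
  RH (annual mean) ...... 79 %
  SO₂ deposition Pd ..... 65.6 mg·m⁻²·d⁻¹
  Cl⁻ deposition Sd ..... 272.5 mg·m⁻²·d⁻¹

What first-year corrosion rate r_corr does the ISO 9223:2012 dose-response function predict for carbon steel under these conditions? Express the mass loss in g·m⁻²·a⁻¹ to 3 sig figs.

carbon steel: T>10 °C ⇒ hinge -0.054·(21.7−10) = -0.6318
  Pd branch = 1.77·Pd^0.52·e^(0.02·RH+f) = 40.23 μm/a
  Cl⁻ term: 0.102·272.5^0.62·exp(0.033·79+0.04·21.7) = 106.6
  sum: 40.23 + 106.6 → r_corr = 146.8 μm/a
Convert to mass loss: 146.8 μm/a × 7.85 g/cm³ = 1153 g·m⁻²·a⁻¹

r_corr = 1.15e+03 g·m⁻²·a⁻¹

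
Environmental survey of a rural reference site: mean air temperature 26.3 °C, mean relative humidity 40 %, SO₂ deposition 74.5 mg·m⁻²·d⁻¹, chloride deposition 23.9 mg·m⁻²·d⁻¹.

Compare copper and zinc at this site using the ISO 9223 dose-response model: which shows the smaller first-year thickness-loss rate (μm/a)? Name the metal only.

copper

copper: temperature factor f = -0.080·(16.3) = -1.3040
  SO₂ term: 0.0053·74.5^0.26·exp(0.059·40-1.3040) = 0.04674
  Cl⁻ term: 0.01025·23.9^0.27·exp(0.036·40+0.049·26.3) = 0.3698
  sum: 0.04674 + 0.3698 → r_corr = 0.4165 μm/a
zinc: T>10 °C ⇒ hinge -0.071·(26.3−10) = -1.1573
  Pd branch = 0.0129·Pd^0.44·e^(0.046·RH+f) = 0.1701 μm/a
  Cl⁻ term: 0.0175·23.9^0.57·exp(0.008·40+0.085·26.3) = 1.376
  r_corr = 0.1701 + 1.376 = 1.546 μm/a
Ordering by μm/a: zinc (1.55) > copper (0.417)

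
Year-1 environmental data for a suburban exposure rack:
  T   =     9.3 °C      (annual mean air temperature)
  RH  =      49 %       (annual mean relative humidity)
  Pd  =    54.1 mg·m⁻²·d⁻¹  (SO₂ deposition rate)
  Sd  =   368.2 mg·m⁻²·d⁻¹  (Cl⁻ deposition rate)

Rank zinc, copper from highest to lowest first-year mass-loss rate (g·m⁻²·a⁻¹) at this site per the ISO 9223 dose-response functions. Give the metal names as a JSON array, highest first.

["zinc", "copper"]

zinc: temperature factor f = +0.038·(-0.7) = -0.0266
  SO₂ term: 0.0129·54.1^0.44·exp(0.046·49-0.0266) = 0.6927
  Sd branch = 0.0175·Sd^0.57·e^(0.008·RH+0.085·T) = 1.657 μm/a
  sum: 0.6927 + 1.657 → r_corr = 2.349 μm/a
  mass loss = 2.349 μm/a × 7.14 g/cm³ = 16.78 g·m⁻²·a⁻¹
copper: f(T) = +0.126·(T−10) [T≤10 °C] = -0.0882
  SO₂ term: 0.0053·54.1^0.26·exp(0.059·49-0.0882) = 0.2467
  Cl⁻ term: 0.01025·368.2^0.27·exp(0.036·49+0.049·9.3) = 0.4651
  r_corr = 0.2467 + 0.4651 = 0.7118 μm/a
  mass loss = 0.7118 μm/a × 8.96 g/cm³ = 6.378 g·m⁻²·a⁻¹
Ordering by g·m⁻²·a⁻¹: zinc (16.8) > copper (6.38)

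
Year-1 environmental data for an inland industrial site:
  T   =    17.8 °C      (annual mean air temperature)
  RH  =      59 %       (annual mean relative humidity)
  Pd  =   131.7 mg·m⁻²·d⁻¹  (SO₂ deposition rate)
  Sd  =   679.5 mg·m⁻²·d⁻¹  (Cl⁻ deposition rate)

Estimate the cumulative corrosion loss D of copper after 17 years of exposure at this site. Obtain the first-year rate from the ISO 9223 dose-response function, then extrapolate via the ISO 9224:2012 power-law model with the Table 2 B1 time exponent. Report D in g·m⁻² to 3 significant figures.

D(17) = 90.2 g·m⁻²

copper: f(T) = -0.080·(T−10) [T>10 °C] = -0.6240
  Pd branch = 0.0053·Pd^0.26·e^(0.059·RH+f) = 0.3282 μm/a
  Cl⁻ term: 0.01025·679.5^0.27·exp(0.036·59+0.049·17.8) = 1.193
  r_corr = 0.3282 + 1.193 = 1.521 μm/a
ISO 9224: D(t) = r_corr · t^b with b = 0.667 (copper, B1)
  D(17) = 1.521 × 17^0.667 = 1.521 × 6.618 = 10.07 μm
  Mass loss = 10.07 μm × 8.96 g/cm³ = 90.2 g·m⁻²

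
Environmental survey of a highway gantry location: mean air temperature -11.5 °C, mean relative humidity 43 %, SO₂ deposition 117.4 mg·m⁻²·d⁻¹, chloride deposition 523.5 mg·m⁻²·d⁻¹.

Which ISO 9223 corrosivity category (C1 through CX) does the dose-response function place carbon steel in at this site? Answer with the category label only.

C2

carbon steel: temperature factor f = +0.150·(-21.5) = -3.2250
  SO₂ term: 1.77·117.4^0.52·exp(0.02·43-3.2250) = 1.982
  Sd branch = 0.102·Sd^0.62·e^(0.033·RH+0.04·T) = 12.91 μm/a
  r_corr = 1.982 + 12.91 = 14.89 μm/a
Category bounds: 1.3…25 μm/a bracket r_corr ⇒ C2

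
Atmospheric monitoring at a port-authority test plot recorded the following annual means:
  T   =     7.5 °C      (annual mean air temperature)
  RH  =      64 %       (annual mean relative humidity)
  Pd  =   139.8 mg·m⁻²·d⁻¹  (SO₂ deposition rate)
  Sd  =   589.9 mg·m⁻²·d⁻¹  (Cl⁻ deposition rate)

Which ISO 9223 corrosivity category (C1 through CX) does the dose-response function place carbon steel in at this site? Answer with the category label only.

C5

carbon steel: f(T) = +0.150·(T−10) [T≤10 °C] = -0.3750
  SO₂ term: 1.77·139.8^0.52·exp(0.02·64-0.3750) = 57.1
  Cl⁻ term: 0.102·589.9^0.62·exp(0.033·64+0.04·7.5) = 59.43
  r_corr = 57.1 + 59.43 = 116.5 μm/a
117 μm/a falls in (80, 200] for carbon steel → category C5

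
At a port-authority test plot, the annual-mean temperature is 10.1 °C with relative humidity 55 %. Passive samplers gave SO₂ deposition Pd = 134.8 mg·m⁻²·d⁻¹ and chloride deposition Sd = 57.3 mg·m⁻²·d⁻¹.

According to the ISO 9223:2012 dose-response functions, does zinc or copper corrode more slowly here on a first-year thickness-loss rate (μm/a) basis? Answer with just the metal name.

copper

zinc: f(T) = -0.071·(T−10) [T>10 °C] = -0.0071
  sulphur-dioxide contribution → 1.391 μm/a
  chloride contribution → 0.6443 μm/a
  ⇒ r_corr(zinc) = 2.035 μm/a
copper: f(T) = -0.080·(T−10) [T>10 °C] = -0.0080
  sulphur-dioxide contribution → 0.4828 μm/a
  chloride contribution → 0.3633 μm/a
  ⇒ r_corr(copper) = 0.8461 μm/a
Ordering by μm/a: zinc (2.04) > copper (0.846)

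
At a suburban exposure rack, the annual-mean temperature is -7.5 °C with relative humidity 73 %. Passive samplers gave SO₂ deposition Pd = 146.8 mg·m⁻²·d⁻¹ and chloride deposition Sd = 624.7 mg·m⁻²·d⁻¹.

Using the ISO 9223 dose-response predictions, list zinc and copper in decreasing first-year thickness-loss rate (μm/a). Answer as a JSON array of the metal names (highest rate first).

zinc: temperature factor f = +0.038·(-17.5) = -0.6650
  SO₂ term: 0.0129·146.8^0.44·exp(0.046·73-0.6650) = 1.712
  Sd branch = 0.0175·Sd^0.57·e^(0.008·RH+0.085·T) = 0.6506 μm/a
  sum: 1.712 + 0.6506 → r_corr = 2.363 μm/a
copper: f(T) = +0.126·(T−10) [T≤10 °C] = -2.2050
  SO₂ term: 0.0053·146.8^0.26·exp(0.059·73-2.2050) = 0.1587
  Cl⁻ term: 0.01025·624.7^0.27·exp(0.036·73+0.049·-7.5) = 0.5588
  r_corr = 0.1587 + 0.5588 = 0.7175 μm/a
Ordering by μm/a: zinc (2.36) > copper (0.718)

["zinc", "copper"]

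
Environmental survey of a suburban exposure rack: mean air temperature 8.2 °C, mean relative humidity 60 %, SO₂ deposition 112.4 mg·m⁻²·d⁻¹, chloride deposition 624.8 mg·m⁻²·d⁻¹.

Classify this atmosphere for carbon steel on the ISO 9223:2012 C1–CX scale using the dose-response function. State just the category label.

carbon steel: T≤10 °C ⇒ hinge +0.150·(8.2−10) = -0.2700
  sulphur-dioxide contribution → 52.27 μm/a
  chloride contribution → 55.5 μm/a
  total first-year rate 107.8 μm/a
ISO 9223 Table 2 (carbon steel): 80 < 108 ≤ 200 μm/a ⇒ C5

C5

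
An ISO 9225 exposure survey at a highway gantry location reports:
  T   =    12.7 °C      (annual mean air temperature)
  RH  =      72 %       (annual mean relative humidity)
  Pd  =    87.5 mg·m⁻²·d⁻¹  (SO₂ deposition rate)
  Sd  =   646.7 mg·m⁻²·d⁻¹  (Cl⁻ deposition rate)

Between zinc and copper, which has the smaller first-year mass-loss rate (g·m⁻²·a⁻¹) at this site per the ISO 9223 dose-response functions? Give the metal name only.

copper

zinc: T>10 °C ⇒ hinge -0.071·(12.7−10) = -0.1917
  Pd branch = 0.0129·Pd^0.44·e^(0.046·RH+f) = 2.09 μm/a
  Sd branch = 0.0175·Sd^0.57·e^(0.008·RH+0.085·T) = 3.665 μm/a
  r_corr = 2.09 + 3.665 = 5.756 μm/a
  mass loss = 5.756 μm/a × 7.14 g/cm³ = 41.09 g·m⁻²·a⁻¹
copper: f(T) = -0.080·(T−10) [T>10 °C] = -0.2160
  Pd branch = 0.0053·Pd^0.26·e^(0.059·RH+f) = 0.9556 μm/a
  Sd branch = 0.01025·Sd^0.27·e^(0.036·RH+0.049·T) = 1.464 μm/a
  r_corr = 0.9556 + 1.464 = 2.42 μm/a
  mass loss = 2.42 μm/a × 8.96 g/cm³ = 21.68 g·m⁻²·a⁻¹
Ordering by g·m⁻²·a⁻¹: zinc (41.1) > copper (21.7)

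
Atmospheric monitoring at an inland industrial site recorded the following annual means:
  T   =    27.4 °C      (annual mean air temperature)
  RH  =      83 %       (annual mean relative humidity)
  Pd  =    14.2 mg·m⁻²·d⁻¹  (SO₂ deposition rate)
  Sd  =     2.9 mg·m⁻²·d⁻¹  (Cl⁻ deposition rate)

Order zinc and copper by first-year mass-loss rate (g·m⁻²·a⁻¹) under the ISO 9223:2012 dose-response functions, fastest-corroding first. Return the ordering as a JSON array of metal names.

zinc: T>10 °C ⇒ hinge -0.071·(27.4−10) = -1.2354
  SO₂ term: 0.0129·14.2^0.44·exp(0.046·83-1.2354) = 0.5485
  Cl⁻ term: 0.0175·2.9^0.57·exp(0.008·83+0.085·27.4) = 0.6404
  sum: 0.5485 + 0.6404 → r_corr = 1.189 μm/a
  mass loss = 1.189 μm/a × 7.14 g/cm³ = 8.489 g·m⁻²·a⁻¹
copper: T>10 °C ⇒ hinge -0.080·(27.4−10) = -1.3920
  SO₂ term: 0.0053·14.2^0.26·exp(0.059·83-1.3920) = 0.3516
  Cl⁻ term: 0.01025·2.9^0.27·exp(0.036·83+0.049·27.4) = 1.038
  sum: 0.3516 + 1.038 → r_corr = 1.39 μm/a
  mass loss = 1.39 μm/a × 8.96 g/cm³ = 12.45 g·m⁻²·a⁻¹
Ordering by g·m⁻²·a⁻¹: copper (12.5) > zinc (8.49)

["copper", "zinc"]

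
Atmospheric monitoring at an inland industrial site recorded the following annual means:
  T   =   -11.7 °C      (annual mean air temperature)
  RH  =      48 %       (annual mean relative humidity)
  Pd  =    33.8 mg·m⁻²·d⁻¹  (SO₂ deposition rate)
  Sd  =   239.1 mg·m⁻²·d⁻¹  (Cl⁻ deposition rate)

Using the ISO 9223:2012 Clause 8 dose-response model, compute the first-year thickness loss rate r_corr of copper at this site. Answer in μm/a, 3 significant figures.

copper: T≤10 °C ⇒ hinge +0.126·(-11.7−10) = -2.7342
  sulphur-dioxide contribution → 0.0146 μm/a
  chloride contribution → 0.1427 μm/a
  ⇒ r_corr(copper) = 0.1573 μm/a

r_corr = 0.157 μm/a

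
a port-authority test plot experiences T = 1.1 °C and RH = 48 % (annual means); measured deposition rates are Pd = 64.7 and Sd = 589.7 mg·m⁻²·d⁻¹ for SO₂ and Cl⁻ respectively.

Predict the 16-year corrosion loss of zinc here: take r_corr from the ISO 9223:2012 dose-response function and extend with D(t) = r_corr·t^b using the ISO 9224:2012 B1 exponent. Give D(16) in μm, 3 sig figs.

D(16) = 15.2 μm

zinc: T≤10 °C ⇒ hinge +0.038·(1.1−10) = -0.3382
  Pd branch = 0.0129·Pd^0.44·e^(0.046·RH+f) = 0.5241 μm/a
  Sd branch = 0.0175·Sd^0.57·e^(0.008·RH+0.085·T) = 1.071 μm/a
  r_corr = 0.5241 + 1.071 = 1.595 μm/a
Power-law: D(16) = r_corr · 16^0.813
  D(16) = 1.595 × 16^0.813 = 1.595 × 9.527 = 15.19 μm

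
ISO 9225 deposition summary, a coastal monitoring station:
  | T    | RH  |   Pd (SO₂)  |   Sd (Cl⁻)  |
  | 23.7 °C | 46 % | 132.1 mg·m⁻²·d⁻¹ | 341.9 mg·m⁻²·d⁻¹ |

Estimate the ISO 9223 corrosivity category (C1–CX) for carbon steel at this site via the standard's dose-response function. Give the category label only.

C4

carbon steel: f(T) = -0.054·(T−10) [T>10 °C] = -0.7398
  SO₂ term: 1.77·132.1^0.52·exp(0.02·46-0.7398) = 26.86
  Sd branch = 0.102·Sd^0.62·e^(0.033·RH+0.04·T) = 44.73 μm/a
  r_corr = 26.86 + 44.73 = 71.59 μm/a
ISO 9223 Table 2 (carbon steel): 50 < 71.6 ≤ 80 μm/a ⇒ C4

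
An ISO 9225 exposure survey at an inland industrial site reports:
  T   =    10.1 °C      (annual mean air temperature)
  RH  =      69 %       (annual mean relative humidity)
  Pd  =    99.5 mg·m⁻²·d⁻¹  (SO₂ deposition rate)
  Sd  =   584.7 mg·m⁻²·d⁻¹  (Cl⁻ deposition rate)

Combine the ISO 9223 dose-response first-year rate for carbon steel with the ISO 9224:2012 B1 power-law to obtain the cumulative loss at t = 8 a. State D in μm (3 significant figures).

carbon steel: T>10 °C ⇒ hinge -0.054·(10.1−10) = -0.0054
  Pd branch = 1.77·Pd^0.52·e^(0.02·RH+f) = 76.53 μm/a
  Cl⁻ term: 0.102·584.7^0.62·exp(0.033·69+0.04·10.1) = 77.35
  r_corr = 76.53 + 77.35 = 153.9 μm/a
ISO 9224: D(t) = r_corr · t^b with b = 0.523 (carbon steel, B1)
  D(8) = 153.9 × 8^0.523 = 153.9 × 2.967 = 456.5 μm

D(8) = 457 μm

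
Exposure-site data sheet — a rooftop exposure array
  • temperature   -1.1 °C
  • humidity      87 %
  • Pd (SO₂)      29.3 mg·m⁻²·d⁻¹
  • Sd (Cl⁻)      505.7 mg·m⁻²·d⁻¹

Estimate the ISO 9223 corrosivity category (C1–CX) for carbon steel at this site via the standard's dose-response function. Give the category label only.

C5

carbon steel: T≤10 °C ⇒ hinge +0.150·(-1.1−10) = -1.6650
  Pd branch = 1.77·Pd^0.52·e^(0.02·RH+f) = 11.05 μm/a
  Sd branch = 0.102·Sd^0.62·e^(0.033·RH+0.04·T) = 81.8 μm/a
  sum: 11.05 + 81.8 → r_corr = 92.85 μm/a
ISO 9223 Table 2 (carbon steel): 80 < 92.9 ≤ 200 μm/a ⇒ C5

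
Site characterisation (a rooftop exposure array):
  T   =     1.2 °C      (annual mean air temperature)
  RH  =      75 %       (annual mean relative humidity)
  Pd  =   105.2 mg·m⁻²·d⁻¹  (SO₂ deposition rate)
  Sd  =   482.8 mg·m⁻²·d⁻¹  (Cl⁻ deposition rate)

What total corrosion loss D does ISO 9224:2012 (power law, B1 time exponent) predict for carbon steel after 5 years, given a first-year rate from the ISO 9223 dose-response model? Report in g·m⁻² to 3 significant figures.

carbon steel: temperature factor f = +0.150·(-8.8) = -1.3200
  sulphur-dioxide contribution → 23.86 μm/a
  chloride contribution → 58.65 μm/a
  total first-year rate 82.5 μm/a
ISO 9224: D(t) = r_corr · t^b with b = 0.523 (carbon steel, B1)
  D(5) = 82.5 × 5^0.523 = 82.5 × 2.32 = 191.4 μm
  Mass loss = 191.4 μm × 7.85 g/cm³ = 1503 g·m⁻²

D(5) = 1.50e+03 g·m⁻²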